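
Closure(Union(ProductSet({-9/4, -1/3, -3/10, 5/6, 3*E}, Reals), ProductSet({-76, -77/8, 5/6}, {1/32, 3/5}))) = Union(ProductSet({-76, -77/8, 5/6}, {1/32, 3/5}), ProductSet({-9/4, -1/3, -3/10, 5/6, 3*E}, Reals))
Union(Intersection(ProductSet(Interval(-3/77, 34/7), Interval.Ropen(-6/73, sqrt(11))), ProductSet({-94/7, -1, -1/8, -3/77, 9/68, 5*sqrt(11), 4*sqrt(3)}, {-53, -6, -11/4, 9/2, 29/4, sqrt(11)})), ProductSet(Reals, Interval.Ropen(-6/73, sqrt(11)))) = ProductSet(Reals, Interval.Ropen(-6/73, sqrt(11)))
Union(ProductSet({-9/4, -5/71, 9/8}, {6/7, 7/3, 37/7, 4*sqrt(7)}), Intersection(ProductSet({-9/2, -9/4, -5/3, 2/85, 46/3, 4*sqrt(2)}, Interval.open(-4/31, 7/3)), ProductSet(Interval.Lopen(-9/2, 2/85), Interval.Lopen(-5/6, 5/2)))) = Union(ProductSet({-9/4, -5/3, 2/85}, Interval.open(-4/31, 7/3)), ProductSet({-9/4, -5/71, 9/8}, {6/7, 7/3, 37/7, 4*sqrt(7)}))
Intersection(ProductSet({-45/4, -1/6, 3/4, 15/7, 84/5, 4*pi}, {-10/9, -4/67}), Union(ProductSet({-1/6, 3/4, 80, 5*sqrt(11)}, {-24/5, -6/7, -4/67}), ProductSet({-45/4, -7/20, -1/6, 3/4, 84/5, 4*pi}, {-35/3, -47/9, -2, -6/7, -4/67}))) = ProductSet({-45/4, -1/6, 3/4, 84/5, 4*pi}, {-4/67})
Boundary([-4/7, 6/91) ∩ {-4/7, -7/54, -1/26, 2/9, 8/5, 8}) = {-4/7, -7/54, -1/26}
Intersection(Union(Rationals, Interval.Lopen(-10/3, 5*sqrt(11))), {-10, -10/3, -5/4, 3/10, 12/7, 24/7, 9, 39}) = {-10, -10/3, -5/4, 3/10, 12/7, 24/7, 9, 39}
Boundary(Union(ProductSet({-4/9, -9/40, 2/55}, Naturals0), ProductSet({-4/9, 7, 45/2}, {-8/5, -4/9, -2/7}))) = Union(ProductSet({-4/9, -9/40, 2/55}, Naturals0), ProductSet({-4/9, 7, 45/2}, {-8/5, -4/9, -2/7}))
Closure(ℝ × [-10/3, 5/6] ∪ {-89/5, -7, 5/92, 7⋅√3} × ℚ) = (ℝ × [-10/3, 5/6]) ∪ ({-89/5, -7, 5/92, 7⋅√3} × (ℚ ∪ (-∞, -10/3] ∪ [5/6, ∞)))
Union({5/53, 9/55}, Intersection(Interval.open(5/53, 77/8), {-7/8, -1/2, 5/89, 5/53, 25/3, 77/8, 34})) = {5/53, 9/55, 25/3}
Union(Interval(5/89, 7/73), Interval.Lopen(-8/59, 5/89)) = Interval.Lopen(-8/59, 7/73)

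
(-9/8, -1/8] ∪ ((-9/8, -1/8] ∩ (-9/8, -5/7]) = (-9/8, -1/8]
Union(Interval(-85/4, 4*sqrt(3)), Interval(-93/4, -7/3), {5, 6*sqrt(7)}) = Union({6*sqrt(7)}, Interval(-93/4, 4*sqrt(3)))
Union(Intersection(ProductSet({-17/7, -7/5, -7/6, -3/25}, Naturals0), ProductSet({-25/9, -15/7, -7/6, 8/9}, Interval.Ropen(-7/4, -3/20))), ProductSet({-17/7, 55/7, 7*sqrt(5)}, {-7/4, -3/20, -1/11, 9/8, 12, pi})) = ProductSet({-17/7, 55/7, 7*sqrt(5)}, {-7/4, -3/20, -1/11, 9/8, 12, pi})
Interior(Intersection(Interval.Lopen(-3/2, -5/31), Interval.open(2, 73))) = EmptySet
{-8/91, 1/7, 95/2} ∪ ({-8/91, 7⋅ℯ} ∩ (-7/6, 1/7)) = {-8/91, 1/7, 95/2}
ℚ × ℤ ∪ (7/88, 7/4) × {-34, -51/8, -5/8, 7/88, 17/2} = (ℚ × ℤ) ∪ ((7/88, 7/4) × {-34, -51/8, -5/8, 7/88, 17/2})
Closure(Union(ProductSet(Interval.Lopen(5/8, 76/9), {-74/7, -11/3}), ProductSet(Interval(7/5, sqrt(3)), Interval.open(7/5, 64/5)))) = Union(ProductSet(Interval(5/8, 76/9), {-74/7, -11/3}), ProductSet(Interval(7/5, sqrt(3)), Interval(7/5, 64/5)))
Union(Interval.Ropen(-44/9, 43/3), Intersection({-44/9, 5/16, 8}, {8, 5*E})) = Interval.Ropen(-44/9, 43/3)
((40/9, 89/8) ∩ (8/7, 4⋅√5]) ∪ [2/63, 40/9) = [2/63, 40/9) ∪ (40/9, 4⋅√5]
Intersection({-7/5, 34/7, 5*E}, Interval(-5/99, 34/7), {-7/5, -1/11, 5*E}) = EmptySet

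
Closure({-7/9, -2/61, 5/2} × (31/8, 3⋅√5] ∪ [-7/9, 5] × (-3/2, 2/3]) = ([-7/9, 5] × [-3/2, 2/3]) ∪ ({-7/9, -2/61, 5/2} × [31/8, 3⋅√5])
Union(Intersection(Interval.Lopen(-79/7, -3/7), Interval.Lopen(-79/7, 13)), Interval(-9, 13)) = Interval.Lopen(-79/7, 13)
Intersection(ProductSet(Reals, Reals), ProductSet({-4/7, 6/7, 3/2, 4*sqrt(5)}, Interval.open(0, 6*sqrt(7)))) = ProductSet({-4/7, 6/7, 3/2, 4*sqrt(5)}, Interval.open(0, 6*sqrt(7)))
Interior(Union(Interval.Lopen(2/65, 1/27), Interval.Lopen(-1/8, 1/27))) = Interval.open(-1/8, 1/27)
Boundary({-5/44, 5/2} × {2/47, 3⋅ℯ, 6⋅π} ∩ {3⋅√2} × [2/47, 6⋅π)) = ∅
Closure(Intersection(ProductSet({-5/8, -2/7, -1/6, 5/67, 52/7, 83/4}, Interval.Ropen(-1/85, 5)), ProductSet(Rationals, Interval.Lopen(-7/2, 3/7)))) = ProductSet({-5/8, -2/7, -1/6, 5/67, 52/7, 83/4}, Interval(-1/85, 3/7))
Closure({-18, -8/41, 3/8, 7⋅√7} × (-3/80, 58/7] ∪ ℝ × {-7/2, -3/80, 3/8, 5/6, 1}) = (ℝ × {-7/2, -3/80, 3/8, 5/6, 1}) ∪ ({-18, -8/41, 3/8, 7⋅√7} × [-3/80, 58/7])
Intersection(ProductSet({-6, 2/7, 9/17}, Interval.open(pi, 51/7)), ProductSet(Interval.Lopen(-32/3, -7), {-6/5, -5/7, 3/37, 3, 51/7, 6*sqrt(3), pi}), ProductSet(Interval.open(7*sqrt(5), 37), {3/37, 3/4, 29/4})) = EmptySet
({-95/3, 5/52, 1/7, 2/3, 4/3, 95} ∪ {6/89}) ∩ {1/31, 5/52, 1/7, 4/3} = {5/52, 1/7, 4/3}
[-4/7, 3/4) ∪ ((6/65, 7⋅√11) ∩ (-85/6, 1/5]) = [-4/7, 3/4)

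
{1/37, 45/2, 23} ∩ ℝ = {1/37, 45/2, 23}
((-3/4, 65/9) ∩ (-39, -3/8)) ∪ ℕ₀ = (-3/4, -3/8) ∪ ℕ₀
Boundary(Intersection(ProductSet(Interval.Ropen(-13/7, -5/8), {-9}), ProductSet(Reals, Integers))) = ProductSet(Interval(-13/7, -5/8), {-9})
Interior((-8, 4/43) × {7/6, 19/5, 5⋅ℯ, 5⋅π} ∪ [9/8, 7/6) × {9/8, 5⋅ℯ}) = ∅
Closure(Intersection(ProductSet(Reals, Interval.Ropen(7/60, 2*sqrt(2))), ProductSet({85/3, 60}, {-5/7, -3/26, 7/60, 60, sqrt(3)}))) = ProductSet({85/3, 60}, {7/60, sqrt(3)})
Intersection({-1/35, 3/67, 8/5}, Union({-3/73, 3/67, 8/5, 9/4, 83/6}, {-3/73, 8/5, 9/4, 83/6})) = {3/67, 8/5}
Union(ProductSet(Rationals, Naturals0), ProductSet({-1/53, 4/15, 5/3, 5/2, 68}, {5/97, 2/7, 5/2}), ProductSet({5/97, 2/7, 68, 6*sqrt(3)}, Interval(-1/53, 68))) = Union(ProductSet({5/97, 2/7, 68, 6*sqrt(3)}, Interval(-1/53, 68)), ProductSet({-1/53, 4/15, 5/3, 5/2, 68}, {5/97, 2/7, 5/2}), ProductSet(Rationals, Naturals0))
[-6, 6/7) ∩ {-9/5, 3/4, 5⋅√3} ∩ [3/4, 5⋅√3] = {3/4}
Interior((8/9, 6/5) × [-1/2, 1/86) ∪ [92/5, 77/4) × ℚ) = (8/9, 6/5) × (-1/2, 1/86)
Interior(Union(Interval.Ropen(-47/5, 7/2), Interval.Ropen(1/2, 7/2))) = Interval.open(-47/5, 7/2)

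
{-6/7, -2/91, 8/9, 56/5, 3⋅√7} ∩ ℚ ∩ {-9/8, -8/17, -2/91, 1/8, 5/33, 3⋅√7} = {-2/91}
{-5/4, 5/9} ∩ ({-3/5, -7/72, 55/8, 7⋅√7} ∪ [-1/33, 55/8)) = {5/9}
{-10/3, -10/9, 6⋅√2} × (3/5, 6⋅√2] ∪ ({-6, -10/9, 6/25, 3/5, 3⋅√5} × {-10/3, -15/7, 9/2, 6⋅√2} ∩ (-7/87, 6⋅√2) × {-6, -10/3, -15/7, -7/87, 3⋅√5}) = ({6/25, 3/5, 3⋅√5} × {-10/3, -15/7}) ∪ ({-10/3, -10/9, 6⋅√2} × (3/5, 6⋅√2])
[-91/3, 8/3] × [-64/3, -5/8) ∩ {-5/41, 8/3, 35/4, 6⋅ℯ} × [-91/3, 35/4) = {-5/41, 8/3} × [-64/3, -5/8)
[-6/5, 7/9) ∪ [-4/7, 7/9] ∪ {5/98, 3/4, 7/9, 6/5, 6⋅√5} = [-6/5, 7/9] ∪ {6/5, 6⋅√5}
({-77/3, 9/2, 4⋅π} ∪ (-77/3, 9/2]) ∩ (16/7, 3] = (16/7, 3]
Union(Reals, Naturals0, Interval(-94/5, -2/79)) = Interval(-oo, oo)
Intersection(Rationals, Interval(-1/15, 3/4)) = Intersection(Interval(-1/15, 3/4), Rationals)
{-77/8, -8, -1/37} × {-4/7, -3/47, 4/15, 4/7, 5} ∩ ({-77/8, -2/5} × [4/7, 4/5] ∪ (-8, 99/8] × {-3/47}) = ({-77/8} × {4/7}) ∪ ({-1/37} × {-3/47})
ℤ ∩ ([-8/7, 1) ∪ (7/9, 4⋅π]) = {-1, 0, …, 12}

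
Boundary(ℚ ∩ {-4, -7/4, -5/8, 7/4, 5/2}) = {-4, -7/4, -5/8, 7/4, 5/2}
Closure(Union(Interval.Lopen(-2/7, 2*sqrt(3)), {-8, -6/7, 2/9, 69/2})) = Union({-8, -6/7, 69/2}, Interval(-2/7, 2*sqrt(3)))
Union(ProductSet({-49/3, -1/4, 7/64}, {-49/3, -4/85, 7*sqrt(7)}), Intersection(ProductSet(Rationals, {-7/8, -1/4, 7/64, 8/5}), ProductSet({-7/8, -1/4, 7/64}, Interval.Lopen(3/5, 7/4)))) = Union(ProductSet({-49/3, -1/4, 7/64}, {-49/3, -4/85, 7*sqrt(7)}), ProductSet({-7/8, -1/4, 7/64}, {8/5}))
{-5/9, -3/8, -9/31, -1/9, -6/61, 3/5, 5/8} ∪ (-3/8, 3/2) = {-5/9} ∪ [-3/8, 3/2)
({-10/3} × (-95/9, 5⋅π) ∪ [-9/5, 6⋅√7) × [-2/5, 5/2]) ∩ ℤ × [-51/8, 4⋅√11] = {-1, 0, …, 15} × [-2/5, 5/2]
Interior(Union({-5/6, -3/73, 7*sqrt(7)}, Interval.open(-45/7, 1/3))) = Interval.open(-45/7, 1/3)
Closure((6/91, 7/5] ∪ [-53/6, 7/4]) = [-53/6, 7/4]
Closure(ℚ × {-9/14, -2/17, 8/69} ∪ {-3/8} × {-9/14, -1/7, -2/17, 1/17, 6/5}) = (ℝ × {-9/14, -2/17, 8/69}) ∪ ({-3/8} × {-9/14, -1/7, -2/17, 1/17, 6/5})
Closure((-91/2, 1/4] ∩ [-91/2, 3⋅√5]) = [-91/2, 1/4]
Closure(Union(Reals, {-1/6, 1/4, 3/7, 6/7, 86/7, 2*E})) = Reals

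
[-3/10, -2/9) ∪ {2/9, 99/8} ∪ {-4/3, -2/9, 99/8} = {-4/3, 2/9, 99/8} ∪ [-3/10, -2/9]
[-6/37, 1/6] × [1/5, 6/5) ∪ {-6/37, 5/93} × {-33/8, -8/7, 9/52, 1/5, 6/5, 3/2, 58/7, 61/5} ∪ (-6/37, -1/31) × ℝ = ((-6/37, -1/31) × ℝ) ∪ ([-6/37, 1/6] × [1/5, 6/5)) ∪ ({-6/37, 5/93} × {-33/8, -8/7, 9/52, 1/5, 6/5, 3/2, 58/7, 61/5})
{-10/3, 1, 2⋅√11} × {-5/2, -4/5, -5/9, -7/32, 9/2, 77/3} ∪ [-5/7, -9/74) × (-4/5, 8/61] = ([-5/7, -9/74) × (-4/5, 8/61]) ∪ ({-10/3, 1, 2⋅√11} × {-5/2, -4/5, -5/9, -7/32, 9/2, 77/3})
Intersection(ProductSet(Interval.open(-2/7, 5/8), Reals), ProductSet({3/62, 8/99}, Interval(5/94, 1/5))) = ProductSet({3/62, 8/99}, Interval(5/94, 1/5))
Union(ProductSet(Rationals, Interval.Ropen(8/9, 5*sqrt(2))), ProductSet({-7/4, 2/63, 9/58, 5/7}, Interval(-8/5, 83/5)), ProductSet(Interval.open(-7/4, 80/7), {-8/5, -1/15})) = Union(ProductSet({-7/4, 2/63, 9/58, 5/7}, Interval(-8/5, 83/5)), ProductSet(Interval.open(-7/4, 80/7), {-8/5, -1/15}), ProductSet(Rationals, Interval.Ropen(8/9, 5*sqrt(2))))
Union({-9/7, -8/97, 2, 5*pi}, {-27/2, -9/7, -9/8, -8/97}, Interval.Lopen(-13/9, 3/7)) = Union({-27/2, 2, 5*pi}, Interval.Lopen(-13/9, 3/7))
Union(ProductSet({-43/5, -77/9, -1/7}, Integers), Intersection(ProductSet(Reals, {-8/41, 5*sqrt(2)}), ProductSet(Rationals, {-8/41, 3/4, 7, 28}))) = Union(ProductSet({-43/5, -77/9, -1/7}, Integers), ProductSet(Rationals, {-8/41}))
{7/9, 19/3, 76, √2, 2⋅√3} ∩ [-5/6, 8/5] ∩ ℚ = {7/9}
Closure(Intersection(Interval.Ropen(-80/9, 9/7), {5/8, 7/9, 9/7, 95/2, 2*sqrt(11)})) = {5/8, 7/9}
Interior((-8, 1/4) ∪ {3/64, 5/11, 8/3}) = (-8, 1/4)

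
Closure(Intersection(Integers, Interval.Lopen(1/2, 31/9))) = Range(1, 4, 1)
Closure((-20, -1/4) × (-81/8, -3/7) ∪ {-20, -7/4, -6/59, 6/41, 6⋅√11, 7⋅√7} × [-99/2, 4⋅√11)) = ({-20, -1/4} × [-81/8, -3/7]) ∪ ([-20, -1/4] × {-81/8, -3/7}) ∪ ((-20, -1/4) × (-81/8, -3/7)) ∪ ({-20, -7/4, -6/59, 6/41, 6⋅√11, 7⋅√7} × [-99/2, 4⋅√11])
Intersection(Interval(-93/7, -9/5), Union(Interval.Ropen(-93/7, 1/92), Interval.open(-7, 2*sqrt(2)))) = Interval(-93/7, -9/5)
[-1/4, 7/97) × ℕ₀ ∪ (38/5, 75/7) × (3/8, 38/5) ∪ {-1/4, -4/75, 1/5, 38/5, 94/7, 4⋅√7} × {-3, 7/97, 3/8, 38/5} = ([-1/4, 7/97) × ℕ₀) ∪ ((38/5, 75/7) × (3/8, 38/5)) ∪ ({-1/4, -4/75, 1/5, 38/5, 94/7, 4⋅√7} × {-3, 7/97, 3/8, 38/5})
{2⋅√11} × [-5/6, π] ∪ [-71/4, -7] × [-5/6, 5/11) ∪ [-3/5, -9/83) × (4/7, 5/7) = ([-71/4, -7] × [-5/6, 5/11)) ∪ ([-3/5, -9/83) × (4/7, 5/7)) ∪ ({2⋅√11} × [-5/6, π])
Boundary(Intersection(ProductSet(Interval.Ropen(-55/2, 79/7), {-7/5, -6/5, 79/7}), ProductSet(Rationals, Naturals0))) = EmptySet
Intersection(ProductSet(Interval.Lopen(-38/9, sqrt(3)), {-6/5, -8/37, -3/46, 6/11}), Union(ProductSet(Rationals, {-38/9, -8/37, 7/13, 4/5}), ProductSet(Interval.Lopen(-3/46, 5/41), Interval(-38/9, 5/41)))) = Union(ProductSet(Intersection(Interval.Lopen(-38/9, sqrt(3)), Rationals), {-8/37}), ProductSet(Interval.Lopen(-3/46, 5/41), {-6/5, -8/37, -3/46}))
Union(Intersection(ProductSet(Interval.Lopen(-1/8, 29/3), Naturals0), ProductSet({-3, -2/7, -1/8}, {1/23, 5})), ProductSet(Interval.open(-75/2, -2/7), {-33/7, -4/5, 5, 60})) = ProductSet(Interval.open(-75/2, -2/7), {-33/7, -4/5, 5, 60})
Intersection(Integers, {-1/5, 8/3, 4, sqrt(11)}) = {4}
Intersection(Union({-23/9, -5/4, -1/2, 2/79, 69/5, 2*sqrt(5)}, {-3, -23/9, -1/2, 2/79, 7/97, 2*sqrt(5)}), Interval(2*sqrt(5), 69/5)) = {69/5, 2*sqrt(5)}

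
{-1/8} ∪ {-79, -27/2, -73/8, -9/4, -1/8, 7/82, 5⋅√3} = {-79, -27/2, -73/8, -9/4, -1/8, 7/82, 5⋅√3}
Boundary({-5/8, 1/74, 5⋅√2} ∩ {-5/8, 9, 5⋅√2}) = {-5/8, 5⋅√2}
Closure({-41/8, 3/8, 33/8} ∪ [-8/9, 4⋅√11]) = {-41/8} ∪ [-8/9, 4⋅√11]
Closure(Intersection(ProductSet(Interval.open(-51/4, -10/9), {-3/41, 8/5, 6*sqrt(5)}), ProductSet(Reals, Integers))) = EmptySet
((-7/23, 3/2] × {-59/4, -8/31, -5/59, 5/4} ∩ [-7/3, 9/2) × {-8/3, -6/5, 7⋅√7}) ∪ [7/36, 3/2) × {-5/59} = [7/36, 3/2) × {-5/59}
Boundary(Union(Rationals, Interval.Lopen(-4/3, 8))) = Union(Interval(-oo, -4/3), Interval(8, oo))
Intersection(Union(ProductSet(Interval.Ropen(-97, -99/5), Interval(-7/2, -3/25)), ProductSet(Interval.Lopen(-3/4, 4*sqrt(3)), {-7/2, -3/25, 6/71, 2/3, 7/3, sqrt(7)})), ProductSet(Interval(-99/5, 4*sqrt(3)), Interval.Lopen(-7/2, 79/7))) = ProductSet(Interval.Lopen(-3/4, 4*sqrt(3)), {-3/25, 6/71, 2/3, 7/3, sqrt(7)})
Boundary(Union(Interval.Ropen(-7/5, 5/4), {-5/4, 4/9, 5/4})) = {-7/5, 5/4}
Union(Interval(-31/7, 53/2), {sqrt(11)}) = Interval(-31/7, 53/2)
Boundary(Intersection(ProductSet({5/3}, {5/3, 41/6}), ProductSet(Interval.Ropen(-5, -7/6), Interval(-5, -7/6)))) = EmptySet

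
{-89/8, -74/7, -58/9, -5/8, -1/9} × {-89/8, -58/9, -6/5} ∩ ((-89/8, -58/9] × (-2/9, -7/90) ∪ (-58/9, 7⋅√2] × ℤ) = ∅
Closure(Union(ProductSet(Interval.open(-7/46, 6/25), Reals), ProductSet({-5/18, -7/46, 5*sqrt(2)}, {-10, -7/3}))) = Union(ProductSet({-5/18, -7/46, 5*sqrt(2)}, {-10, -7/3}), ProductSet(Interval(-7/46, 6/25), Reals))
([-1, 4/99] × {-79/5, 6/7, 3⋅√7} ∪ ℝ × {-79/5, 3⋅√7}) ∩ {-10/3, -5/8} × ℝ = ({-5/8} × {-79/5, 6/7, 3⋅√7}) ∪ ({-10/3, -5/8} × {-79/5, 3⋅√7})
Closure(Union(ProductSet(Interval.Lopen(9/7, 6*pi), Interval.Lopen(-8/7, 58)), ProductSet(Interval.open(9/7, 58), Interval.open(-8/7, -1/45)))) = Union(ProductSet({9/7}, Interval(-8/7, 58)), ProductSet({9/7, 58}, Interval(-8/7, -1/45)), ProductSet({9/7, 6*pi}, Union({-8/7}, Interval(-1/45, 58))), ProductSet(Interval(9/7, 58), {-8/7}), ProductSet(Interval.open(9/7, 58), Interval.open(-8/7, -1/45)), ProductSet(Interval(9/7, 6*pi), {-8/7, 58}), ProductSet(Interval.Lopen(9/7, 6*pi), Interval.Lopen(-8/7, 58)), ProductSet(Union({9/7}, Interval(6*pi, 58)), {-8/7, -1/45}))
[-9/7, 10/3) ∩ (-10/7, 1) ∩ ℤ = {-1, 0}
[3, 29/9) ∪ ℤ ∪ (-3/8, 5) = ℤ ∪ (-3/8, 5]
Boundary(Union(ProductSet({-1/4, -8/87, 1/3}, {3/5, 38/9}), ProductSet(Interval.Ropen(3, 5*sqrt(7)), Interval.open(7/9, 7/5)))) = Union(ProductSet({3, 5*sqrt(7)}, Interval(7/9, 7/5)), ProductSet({-1/4, -8/87, 1/3}, {3/5, 38/9}), ProductSet(Interval(3, 5*sqrt(7)), {7/9, 7/5}))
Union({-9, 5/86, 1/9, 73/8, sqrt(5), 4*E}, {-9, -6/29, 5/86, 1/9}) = {-9, -6/29, 5/86, 1/9, 73/8, sqrt(5), 4*E}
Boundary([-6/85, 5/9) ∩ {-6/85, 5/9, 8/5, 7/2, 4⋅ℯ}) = {-6/85}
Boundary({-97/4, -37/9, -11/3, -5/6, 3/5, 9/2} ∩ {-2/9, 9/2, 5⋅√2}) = {9/2}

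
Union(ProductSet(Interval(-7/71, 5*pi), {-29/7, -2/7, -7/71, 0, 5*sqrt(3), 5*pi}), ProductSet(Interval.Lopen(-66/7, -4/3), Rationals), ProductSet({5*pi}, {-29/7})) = Union(ProductSet(Interval.Lopen(-66/7, -4/3), Rationals), ProductSet(Interval(-7/71, 5*pi), {-29/7, -2/7, -7/71, 0, 5*sqrt(3), 5*pi}))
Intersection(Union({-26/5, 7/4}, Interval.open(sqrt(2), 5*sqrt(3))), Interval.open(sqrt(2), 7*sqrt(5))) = Interval.open(sqrt(2), 5*sqrt(3))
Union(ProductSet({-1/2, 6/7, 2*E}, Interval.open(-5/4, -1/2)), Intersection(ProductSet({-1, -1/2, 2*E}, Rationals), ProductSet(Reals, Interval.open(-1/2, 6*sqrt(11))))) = Union(ProductSet({-1, -1/2, 2*E}, Intersection(Interval.open(-1/2, 6*sqrt(11)), Rationals)), ProductSet({-1/2, 6/7, 2*E}, Interval.open(-5/4, -1/2)))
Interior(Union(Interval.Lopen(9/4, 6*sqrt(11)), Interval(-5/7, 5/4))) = Union(Interval.open(-5/7, 5/4), Interval.open(9/4, 6*sqrt(11)))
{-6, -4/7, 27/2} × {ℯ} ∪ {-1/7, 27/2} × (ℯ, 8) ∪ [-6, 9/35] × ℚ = ({-6, -4/7, 27/2} × {ℯ}) ∪ ([-6, 9/35] × ℚ) ∪ ({-1/7, 27/2} × (ℯ, 8))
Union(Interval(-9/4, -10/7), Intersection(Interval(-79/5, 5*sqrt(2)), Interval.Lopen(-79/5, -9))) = Union(Interval.Lopen(-79/5, -9), Interval(-9/4, -10/7))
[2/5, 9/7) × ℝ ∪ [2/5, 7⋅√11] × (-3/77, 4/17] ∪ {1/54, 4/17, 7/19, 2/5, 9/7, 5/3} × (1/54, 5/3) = ([2/5, 9/7) × ℝ) ∪ ({1/54, 4/17, 7/19, 2/5, 9/7, 5/3} × (1/54, 5/3)) ∪ ([2/5, 7⋅√11] × (-3/77, 4/17])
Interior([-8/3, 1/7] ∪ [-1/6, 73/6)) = (-8/3, 73/6)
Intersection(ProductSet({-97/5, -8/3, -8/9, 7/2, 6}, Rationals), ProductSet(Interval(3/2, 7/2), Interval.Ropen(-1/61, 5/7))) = ProductSet({7/2}, Intersection(Interval.Ropen(-1/61, 5/7), Rationals))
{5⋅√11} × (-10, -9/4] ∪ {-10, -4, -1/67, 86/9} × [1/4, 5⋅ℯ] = ({5⋅√11} × (-10, -9/4]) ∪ ({-10, -4, -1/67, 86/9} × [1/4, 5⋅ℯ])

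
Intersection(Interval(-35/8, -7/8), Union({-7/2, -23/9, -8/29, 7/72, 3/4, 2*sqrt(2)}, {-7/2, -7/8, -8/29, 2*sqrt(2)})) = {-7/2, -23/9, -7/8}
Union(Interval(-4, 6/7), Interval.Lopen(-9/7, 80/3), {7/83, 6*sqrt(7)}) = Interval(-4, 80/3)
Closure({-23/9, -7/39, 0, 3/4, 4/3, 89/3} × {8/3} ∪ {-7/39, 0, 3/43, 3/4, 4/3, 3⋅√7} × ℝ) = ({-23/9, -7/39, 0, 3/4, 4/3, 89/3} × {8/3}) ∪ ({-7/39, 0, 3/43, 3/4, 4/3, 3⋅√7} × ℝ)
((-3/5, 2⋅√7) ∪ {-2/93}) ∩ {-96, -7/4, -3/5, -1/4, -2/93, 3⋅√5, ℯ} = {-1/4, -2/93, ℯ}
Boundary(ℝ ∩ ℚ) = ℝ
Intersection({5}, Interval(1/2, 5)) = {5}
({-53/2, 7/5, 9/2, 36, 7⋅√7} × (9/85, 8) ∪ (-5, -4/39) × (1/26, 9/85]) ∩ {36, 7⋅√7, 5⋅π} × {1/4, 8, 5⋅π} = {36, 7⋅√7} × {1/4}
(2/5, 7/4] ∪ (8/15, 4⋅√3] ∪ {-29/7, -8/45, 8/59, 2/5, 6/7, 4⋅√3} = {-29/7, -8/45, 8/59} ∪ [2/5, 4⋅√3]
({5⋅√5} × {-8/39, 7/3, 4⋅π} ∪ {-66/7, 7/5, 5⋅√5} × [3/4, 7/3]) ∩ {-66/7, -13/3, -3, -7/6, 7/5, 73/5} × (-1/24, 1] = {-66/7, 7/5} × [3/4, 1]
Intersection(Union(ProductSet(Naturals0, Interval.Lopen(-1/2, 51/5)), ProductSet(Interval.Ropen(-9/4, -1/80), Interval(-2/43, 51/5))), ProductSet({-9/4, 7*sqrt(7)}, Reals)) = ProductSet({-9/4}, Interval(-2/43, 51/5))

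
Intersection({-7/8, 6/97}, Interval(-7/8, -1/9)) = {-7/8}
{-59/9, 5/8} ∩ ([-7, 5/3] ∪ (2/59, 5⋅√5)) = {-59/9, 5/8}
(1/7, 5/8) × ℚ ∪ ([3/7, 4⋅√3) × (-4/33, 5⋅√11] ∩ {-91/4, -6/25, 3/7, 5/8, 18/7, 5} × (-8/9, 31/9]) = ((1/7, 5/8) × ℚ) ∪ ({3/7, 5/8, 18/7, 5} × (-4/33, 31/9])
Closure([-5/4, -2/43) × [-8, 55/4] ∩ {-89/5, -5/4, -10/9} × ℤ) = {-5/4, -10/9} × {-8, -7, …, 13}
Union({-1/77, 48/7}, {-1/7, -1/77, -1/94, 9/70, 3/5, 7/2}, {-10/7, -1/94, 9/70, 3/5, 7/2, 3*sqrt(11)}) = {-10/7, -1/7, -1/77, -1/94, 9/70, 3/5, 7/2, 48/7, 3*sqrt(11)}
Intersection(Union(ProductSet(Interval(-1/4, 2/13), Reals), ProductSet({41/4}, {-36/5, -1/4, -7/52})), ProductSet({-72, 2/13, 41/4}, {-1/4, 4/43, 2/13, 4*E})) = Union(ProductSet({2/13}, {-1/4, 4/43, 2/13, 4*E}), ProductSet({41/4}, {-1/4}))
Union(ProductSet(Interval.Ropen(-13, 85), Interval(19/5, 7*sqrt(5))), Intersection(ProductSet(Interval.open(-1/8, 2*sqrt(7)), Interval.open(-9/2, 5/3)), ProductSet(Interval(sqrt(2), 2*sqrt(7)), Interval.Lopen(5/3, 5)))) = ProductSet(Interval.Ropen(-13, 85), Interval(19/5, 7*sqrt(5)))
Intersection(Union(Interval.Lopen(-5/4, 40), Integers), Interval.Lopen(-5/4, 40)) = Union(Interval.Lopen(-5/4, 40), Range(-1, 41, 1))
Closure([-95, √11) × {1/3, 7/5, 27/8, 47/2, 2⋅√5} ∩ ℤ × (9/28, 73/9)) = {-95, -94, …, 3} × {1/3, 7/5, 27/8, 2⋅√5}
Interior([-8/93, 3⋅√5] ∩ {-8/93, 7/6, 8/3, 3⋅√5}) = ∅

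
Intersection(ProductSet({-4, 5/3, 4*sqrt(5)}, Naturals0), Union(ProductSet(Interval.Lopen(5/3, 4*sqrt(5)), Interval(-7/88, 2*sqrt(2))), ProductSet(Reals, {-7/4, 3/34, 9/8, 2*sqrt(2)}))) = ProductSet({4*sqrt(5)}, Range(0, 3, 1))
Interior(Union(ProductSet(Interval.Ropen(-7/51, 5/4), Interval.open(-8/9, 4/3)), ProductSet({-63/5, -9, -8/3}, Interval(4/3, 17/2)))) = ProductSet(Interval.open(-7/51, 5/4), Interval.open(-8/9, 4/3))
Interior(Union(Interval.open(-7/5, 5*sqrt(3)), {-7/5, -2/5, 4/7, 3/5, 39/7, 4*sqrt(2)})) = Interval.open(-7/5, 5*sqrt(3))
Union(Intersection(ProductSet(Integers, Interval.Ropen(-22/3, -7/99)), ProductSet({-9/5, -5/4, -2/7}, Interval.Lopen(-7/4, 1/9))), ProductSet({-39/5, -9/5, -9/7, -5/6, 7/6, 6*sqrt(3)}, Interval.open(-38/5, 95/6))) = ProductSet({-39/5, -9/5, -9/7, -5/6, 7/6, 6*sqrt(3)}, Interval.open(-38/5, 95/6))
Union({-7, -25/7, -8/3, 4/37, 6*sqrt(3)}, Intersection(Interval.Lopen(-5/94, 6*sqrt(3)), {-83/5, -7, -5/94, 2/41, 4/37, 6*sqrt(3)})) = {-7, -25/7, -8/3, 2/41, 4/37, 6*sqrt(3)}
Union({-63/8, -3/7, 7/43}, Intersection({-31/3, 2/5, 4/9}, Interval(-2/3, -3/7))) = {-63/8, -3/7, 7/43}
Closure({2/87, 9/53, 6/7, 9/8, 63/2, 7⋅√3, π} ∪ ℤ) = ℤ ∪ {2/87, 9/53, 6/7, 9/8, 63/2, 7⋅√3, π}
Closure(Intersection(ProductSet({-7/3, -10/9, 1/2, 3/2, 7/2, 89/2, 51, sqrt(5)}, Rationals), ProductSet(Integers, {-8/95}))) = ProductSet({51}, {-8/95})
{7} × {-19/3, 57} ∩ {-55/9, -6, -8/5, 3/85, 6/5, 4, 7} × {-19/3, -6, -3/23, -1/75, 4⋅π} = {7} × {-19/3}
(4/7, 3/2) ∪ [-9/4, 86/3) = [-9/4, 86/3)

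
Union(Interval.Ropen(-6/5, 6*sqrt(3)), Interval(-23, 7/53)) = Interval.Ropen(-23, 6*sqrt(3))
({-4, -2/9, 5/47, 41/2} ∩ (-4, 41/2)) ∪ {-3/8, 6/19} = {-3/8, -2/9, 5/47, 6/19}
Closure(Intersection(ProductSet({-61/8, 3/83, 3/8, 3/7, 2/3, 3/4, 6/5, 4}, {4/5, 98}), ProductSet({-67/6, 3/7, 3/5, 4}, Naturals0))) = ProductSet({3/7, 4}, {98})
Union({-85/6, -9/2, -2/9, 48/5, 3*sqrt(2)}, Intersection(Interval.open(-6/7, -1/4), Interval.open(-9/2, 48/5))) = Union({-85/6, -9/2, -2/9, 48/5, 3*sqrt(2)}, Interval.open(-6/7, -1/4))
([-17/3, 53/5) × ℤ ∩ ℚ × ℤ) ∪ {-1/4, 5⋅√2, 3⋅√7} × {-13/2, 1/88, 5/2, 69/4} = ((ℚ ∩ [-17/3, 53/5)) × ℤ) ∪ ({-1/4, 5⋅√2, 3⋅√7} × {-13/2, 1/88, 5/2, 69/4})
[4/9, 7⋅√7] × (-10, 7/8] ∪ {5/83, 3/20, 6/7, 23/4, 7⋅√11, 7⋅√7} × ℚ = ([4/9, 7⋅√7] × (-10, 7/8]) ∪ ({5/83, 3/20, 6/7, 23/4, 7⋅√11, 7⋅√7} × ℚ)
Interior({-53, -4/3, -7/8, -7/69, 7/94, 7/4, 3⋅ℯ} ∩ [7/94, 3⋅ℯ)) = ∅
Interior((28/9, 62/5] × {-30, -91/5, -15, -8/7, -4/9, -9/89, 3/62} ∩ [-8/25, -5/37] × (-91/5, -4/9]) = ∅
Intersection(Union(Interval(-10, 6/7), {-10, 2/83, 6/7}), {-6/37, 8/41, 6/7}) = {-6/37, 8/41, 6/7}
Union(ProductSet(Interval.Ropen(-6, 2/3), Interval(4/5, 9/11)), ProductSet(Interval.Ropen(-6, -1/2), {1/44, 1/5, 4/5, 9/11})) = Union(ProductSet(Interval.Ropen(-6, -1/2), {1/44, 1/5, 4/5, 9/11}), ProductSet(Interval.Ropen(-6, 2/3), Interval(4/5, 9/11)))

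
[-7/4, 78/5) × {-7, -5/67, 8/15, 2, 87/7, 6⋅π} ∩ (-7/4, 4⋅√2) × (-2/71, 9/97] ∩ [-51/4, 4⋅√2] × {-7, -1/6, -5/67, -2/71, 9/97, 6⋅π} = ∅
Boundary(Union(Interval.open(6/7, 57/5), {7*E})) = {6/7, 57/5, 7*E}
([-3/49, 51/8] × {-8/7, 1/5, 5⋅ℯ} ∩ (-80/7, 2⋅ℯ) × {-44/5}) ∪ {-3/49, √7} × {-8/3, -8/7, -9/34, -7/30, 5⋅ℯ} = {-3/49, √7} × {-8/3, -8/7, -9/34, -7/30, 5⋅ℯ}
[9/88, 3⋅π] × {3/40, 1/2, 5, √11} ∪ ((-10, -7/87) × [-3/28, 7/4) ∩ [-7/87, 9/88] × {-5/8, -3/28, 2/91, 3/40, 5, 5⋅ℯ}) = [9/88, 3⋅π] × {3/40, 1/2, 5, √11}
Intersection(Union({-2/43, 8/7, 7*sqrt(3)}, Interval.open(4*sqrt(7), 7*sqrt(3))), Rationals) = Union({-2/43, 8/7}, Intersection(Interval.Lopen(4*sqrt(7), 7*sqrt(3)), Rationals))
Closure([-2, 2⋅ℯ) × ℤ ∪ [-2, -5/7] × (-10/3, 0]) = ([-2, 2⋅ℯ] × ℤ) ∪ ([-2, -5/7] × [-10/3, 0])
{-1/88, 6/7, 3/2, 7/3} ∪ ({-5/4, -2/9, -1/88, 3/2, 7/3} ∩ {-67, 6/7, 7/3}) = {-1/88, 6/7, 3/2, 7/3}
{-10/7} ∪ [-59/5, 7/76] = [-59/5, 7/76]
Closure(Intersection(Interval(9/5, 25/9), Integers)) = Range(2, 3, 1)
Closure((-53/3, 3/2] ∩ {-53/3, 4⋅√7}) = ∅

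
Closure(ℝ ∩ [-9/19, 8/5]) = [-9/19, 8/5]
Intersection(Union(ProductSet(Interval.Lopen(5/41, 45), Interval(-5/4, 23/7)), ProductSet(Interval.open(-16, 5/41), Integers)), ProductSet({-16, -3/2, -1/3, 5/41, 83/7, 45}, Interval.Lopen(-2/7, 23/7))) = Union(ProductSet({-3/2, -1/3}, Range(0, 4, 1)), ProductSet({83/7, 45}, Interval.Lopen(-2/7, 23/7)))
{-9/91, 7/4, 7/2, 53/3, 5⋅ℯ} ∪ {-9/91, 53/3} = {-9/91, 7/4, 7/2, 53/3, 5⋅ℯ}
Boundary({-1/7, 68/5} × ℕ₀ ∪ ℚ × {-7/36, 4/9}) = ({-1/7, 68/5} × ℕ₀) ∪ (ℝ × {-7/36, 4/9})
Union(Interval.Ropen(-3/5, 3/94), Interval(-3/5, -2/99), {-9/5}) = Union({-9/5}, Interval.Ropen(-3/5, 3/94))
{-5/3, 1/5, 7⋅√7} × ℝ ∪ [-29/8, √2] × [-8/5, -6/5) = ({-5/3, 1/5, 7⋅√7} × ℝ) ∪ ([-29/8, √2] × [-8/5, -6/5))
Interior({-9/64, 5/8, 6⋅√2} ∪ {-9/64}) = ∅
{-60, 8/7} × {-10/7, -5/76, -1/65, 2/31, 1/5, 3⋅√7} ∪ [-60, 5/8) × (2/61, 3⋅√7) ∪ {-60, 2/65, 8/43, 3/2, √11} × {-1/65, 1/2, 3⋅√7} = ({-60, 8/7} × {-10/7, -5/76, -1/65, 2/31, 1/5, 3⋅√7}) ∪ ([-60, 5/8) × (2/61, 3⋅√7)) ∪ ({-60, 2/65, 8/43, 3/2, √11} × {-1/65, 1/2, 3⋅√7})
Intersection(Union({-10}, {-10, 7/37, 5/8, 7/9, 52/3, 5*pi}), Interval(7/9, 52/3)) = {7/9, 52/3, 5*pi}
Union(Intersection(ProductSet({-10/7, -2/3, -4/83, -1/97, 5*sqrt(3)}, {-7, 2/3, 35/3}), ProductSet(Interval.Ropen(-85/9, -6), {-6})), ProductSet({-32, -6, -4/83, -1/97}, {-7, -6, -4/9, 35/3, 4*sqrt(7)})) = ProductSet({-32, -6, -4/83, -1/97}, {-7, -6, -4/9, 35/3, 4*sqrt(7)})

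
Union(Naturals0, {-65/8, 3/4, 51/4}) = Union({-65/8, 3/4, 51/4}, Naturals0)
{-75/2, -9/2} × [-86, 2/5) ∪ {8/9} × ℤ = ({8/9} × ℤ) ∪ ({-75/2, -9/2} × [-86, 2/5))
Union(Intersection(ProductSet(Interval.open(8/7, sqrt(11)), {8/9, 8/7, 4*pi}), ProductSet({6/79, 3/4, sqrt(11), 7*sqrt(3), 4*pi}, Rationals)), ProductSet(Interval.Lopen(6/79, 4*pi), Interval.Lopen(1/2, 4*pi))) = ProductSet(Interval.Lopen(6/79, 4*pi), Interval.Lopen(1/2, 4*pi))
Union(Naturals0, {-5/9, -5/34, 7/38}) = Union({-5/9, -5/34, 7/38}, Naturals0)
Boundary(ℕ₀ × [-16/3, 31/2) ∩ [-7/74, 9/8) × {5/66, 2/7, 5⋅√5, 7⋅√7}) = {0, 1} × {5/66, 2/7, 5⋅√5}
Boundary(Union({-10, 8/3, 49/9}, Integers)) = Union({8/3, 49/9}, Integers)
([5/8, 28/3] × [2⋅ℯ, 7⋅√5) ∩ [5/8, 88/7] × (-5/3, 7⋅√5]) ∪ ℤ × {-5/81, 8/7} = (ℤ × {-5/81, 8/7}) ∪ ([5/8, 28/3] × [2⋅ℯ, 7⋅√5))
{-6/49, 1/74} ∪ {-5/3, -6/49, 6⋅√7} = {-5/3, -6/49, 1/74, 6⋅√7}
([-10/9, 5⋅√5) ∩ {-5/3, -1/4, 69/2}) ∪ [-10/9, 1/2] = [-10/9, 1/2]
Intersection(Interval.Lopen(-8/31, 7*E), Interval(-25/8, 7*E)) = Interval.Lopen(-8/31, 7*E)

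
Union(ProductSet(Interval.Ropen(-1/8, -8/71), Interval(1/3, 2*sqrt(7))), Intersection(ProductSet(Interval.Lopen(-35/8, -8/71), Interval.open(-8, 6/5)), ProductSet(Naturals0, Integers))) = ProductSet(Interval.Ropen(-1/8, -8/71), Interval(1/3, 2*sqrt(7)))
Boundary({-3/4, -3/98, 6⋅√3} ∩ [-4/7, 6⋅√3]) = {-3/98, 6⋅√3}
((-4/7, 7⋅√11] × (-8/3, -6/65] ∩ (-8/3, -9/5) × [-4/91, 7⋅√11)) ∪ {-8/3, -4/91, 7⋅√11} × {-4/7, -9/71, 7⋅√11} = {-8/3, -4/91, 7⋅√11} × {-4/7, -9/71, 7⋅√11}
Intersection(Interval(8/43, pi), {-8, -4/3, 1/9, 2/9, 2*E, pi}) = {2/9, pi}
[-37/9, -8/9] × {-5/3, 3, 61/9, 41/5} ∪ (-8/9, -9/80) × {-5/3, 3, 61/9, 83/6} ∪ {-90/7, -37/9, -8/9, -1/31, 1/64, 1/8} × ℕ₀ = ({-90/7, -37/9, -8/9, -1/31, 1/64, 1/8} × ℕ₀) ∪ ([-37/9, -8/9] × {-5/3, 3, 61/9, 41/5}) ∪ ((-8/9, -9/80) × {-5/3, 3, 61/9, 83/6})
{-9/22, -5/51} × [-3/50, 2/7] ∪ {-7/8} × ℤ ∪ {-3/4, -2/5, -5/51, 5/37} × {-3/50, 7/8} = ({-7/8} × ℤ) ∪ ({-9/22, -5/51} × [-3/50, 2/7]) ∪ ({-3/4, -2/5, -5/51, 5/37} × {-3/50, 7/8})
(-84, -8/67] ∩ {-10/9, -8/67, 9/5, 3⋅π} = {-10/9, -8/67}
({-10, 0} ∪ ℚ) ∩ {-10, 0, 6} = {-10, 0, 6}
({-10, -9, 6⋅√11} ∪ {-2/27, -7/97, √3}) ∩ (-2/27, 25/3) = {-7/97, √3}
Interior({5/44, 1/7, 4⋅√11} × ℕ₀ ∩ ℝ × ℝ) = ∅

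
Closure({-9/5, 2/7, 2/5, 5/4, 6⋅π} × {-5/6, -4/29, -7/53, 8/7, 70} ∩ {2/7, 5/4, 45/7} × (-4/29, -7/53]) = {2/7, 5/4} × {-7/53}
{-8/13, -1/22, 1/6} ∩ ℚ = {-8/13, -1/22, 1/6}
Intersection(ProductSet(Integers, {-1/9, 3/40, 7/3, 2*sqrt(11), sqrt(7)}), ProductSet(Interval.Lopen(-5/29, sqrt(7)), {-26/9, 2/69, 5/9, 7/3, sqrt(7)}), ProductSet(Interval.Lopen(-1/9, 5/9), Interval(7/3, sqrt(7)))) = ProductSet(Range(0, 1, 1), {7/3, sqrt(7)})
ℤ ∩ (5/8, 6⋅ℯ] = {1, 2, …, 16}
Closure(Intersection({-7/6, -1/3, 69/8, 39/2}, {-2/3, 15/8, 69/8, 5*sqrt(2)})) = {69/8}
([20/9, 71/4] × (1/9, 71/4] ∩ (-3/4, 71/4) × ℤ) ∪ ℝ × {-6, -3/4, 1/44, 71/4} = (ℝ × {-6, -3/4, 1/44, 71/4}) ∪ ([20/9, 71/4) × {1, 2, …, 17})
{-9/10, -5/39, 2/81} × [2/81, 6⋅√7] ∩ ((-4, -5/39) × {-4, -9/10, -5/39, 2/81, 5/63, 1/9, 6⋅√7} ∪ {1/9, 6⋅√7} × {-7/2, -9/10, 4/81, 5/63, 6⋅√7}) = {-9/10} × {2/81, 5/63, 1/9, 6⋅√7}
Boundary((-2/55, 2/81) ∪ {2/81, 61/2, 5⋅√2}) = {-2/55, 2/81, 61/2, 5⋅√2}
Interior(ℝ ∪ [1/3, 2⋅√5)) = (-∞, ∞)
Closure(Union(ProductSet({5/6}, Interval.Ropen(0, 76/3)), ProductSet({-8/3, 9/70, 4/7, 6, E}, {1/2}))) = Union(ProductSet({5/6}, Interval(0, 76/3)), ProductSet({-8/3, 9/70, 4/7, 6, E}, {1/2}))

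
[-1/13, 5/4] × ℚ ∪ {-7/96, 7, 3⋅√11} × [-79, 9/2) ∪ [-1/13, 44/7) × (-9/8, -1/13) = ([-1/13, 5/4] × ℚ) ∪ ([-1/13, 44/7) × (-9/8, -1/13)) ∪ ({-7/96, 7, 3⋅√11} × [-79, 9/2))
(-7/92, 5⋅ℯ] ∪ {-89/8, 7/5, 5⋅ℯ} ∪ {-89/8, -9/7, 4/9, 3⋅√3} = {-89/8, -9/7} ∪ (-7/92, 5⋅ℯ]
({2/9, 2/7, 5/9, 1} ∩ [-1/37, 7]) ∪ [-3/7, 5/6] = [-3/7, 5/6] ∪ {1}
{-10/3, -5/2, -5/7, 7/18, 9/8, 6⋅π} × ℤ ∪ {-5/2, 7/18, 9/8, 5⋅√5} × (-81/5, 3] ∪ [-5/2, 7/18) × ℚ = ([-5/2, 7/18) × ℚ) ∪ ({-10/3, -5/2, -5/7, 7/18, 9/8, 6⋅π} × ℤ) ∪ ({-5/2, 7/18, 9/8, 5⋅√5} × (-81/5, 3])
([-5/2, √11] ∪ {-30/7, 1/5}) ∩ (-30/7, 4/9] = [-5/2, 4/9]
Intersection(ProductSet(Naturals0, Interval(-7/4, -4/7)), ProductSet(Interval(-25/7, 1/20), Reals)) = ProductSet(Range(0, 1, 1), Interval(-7/4, -4/7))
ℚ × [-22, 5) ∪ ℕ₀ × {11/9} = ℚ × [-22, 5)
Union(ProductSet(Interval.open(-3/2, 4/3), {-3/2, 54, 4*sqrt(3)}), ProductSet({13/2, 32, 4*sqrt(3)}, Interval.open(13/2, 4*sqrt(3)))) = Union(ProductSet({13/2, 32, 4*sqrt(3)}, Interval.open(13/2, 4*sqrt(3))), ProductSet(Interval.open(-3/2, 4/3), {-3/2, 54, 4*sqrt(3)}))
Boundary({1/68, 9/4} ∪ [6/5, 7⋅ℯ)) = {1/68, 6/5, 7⋅ℯ}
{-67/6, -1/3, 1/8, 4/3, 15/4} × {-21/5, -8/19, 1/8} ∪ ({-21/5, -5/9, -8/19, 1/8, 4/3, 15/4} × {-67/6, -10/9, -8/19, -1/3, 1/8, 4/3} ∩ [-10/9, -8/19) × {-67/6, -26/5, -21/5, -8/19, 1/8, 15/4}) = ({-5/9} × {-67/6, -8/19, 1/8}) ∪ ({-67/6, -1/3, 1/8, 4/3, 15/4} × {-21/5, -8/19, 1/8})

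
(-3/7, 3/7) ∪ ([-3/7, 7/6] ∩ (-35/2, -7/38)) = [-3/7, 3/7)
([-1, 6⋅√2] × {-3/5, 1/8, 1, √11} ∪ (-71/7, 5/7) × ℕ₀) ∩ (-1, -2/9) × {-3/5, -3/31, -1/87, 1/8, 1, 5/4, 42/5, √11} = (-1, -2/9) × {-3/5, 1/8, 1, √11}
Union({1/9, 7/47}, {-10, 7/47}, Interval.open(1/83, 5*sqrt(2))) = Union({-10}, Interval.open(1/83, 5*sqrt(2)))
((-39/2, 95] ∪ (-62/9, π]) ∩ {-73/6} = {-73/6}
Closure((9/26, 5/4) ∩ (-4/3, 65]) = [9/26, 5/4]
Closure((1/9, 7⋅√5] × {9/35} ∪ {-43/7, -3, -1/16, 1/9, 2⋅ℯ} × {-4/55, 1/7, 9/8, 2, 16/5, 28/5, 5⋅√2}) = ([1/9, 7⋅√5] × {9/35}) ∪ ({-43/7, -3, -1/16, 1/9, 2⋅ℯ} × {-4/55, 1/7, 9/8, 2, 16/5, 28/5, 5⋅√2})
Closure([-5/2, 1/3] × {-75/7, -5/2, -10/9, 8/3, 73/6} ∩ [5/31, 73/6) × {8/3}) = [5/31, 1/3] × {8/3}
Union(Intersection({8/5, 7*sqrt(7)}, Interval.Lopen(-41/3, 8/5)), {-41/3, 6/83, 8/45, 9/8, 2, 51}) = {-41/3, 6/83, 8/45, 9/8, 8/5, 2, 51}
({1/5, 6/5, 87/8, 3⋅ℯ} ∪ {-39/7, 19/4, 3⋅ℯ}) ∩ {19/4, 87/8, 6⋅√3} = {19/4, 87/8}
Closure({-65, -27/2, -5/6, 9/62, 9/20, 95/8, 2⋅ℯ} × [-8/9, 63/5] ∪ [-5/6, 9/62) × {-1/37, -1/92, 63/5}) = ([-5/6, 9/62] × {-1/37, -1/92, 63/5}) ∪ ({-65, -27/2, -5/6, 9/62, 9/20, 95/8, 2⋅ℯ} × [-8/9, 63/5])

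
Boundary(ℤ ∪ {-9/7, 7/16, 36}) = ℤ ∪ {-9/7, 7/16}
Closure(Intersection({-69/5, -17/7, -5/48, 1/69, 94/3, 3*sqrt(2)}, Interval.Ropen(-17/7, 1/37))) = {-17/7, -5/48, 1/69}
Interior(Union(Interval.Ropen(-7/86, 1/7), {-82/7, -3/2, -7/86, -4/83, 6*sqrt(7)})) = Interval.open(-7/86, 1/7)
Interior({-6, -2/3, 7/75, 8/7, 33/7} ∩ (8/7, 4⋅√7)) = ∅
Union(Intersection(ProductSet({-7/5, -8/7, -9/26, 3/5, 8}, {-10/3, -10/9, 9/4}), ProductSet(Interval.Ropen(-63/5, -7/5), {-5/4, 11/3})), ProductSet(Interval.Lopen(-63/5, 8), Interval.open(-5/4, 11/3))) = ProductSet(Interval.Lopen(-63/5, 8), Interval.open(-5/4, 11/3))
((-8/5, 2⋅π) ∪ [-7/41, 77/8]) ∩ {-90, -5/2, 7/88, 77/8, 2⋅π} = {7/88, 77/8, 2⋅π}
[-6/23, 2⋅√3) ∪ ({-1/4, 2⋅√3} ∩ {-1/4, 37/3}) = [-6/23, 2⋅√3)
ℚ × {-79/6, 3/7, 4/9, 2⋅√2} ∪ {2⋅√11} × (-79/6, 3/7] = (ℚ × {-79/6, 3/7, 4/9, 2⋅√2}) ∪ ({2⋅√11} × (-79/6, 3/7])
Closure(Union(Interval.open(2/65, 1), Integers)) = Union(Integers, Interval(2/65, 1))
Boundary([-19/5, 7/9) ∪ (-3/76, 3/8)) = {-19/5, 7/9}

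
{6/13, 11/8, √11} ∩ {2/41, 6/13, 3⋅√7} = {6/13}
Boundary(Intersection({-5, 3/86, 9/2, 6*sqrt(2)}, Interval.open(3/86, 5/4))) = EmptySet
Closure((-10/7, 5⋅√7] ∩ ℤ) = {-1, 0, …, 13}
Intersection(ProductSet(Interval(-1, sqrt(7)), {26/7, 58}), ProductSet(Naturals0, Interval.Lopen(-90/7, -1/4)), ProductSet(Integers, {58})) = EmptySet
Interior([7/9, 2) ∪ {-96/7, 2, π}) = (7/9, 2)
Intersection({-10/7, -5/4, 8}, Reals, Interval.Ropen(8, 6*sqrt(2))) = {8}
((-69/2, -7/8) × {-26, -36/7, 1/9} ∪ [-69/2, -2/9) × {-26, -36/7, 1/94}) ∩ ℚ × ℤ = ((ℚ ∩ (-69/2, -7/8)) ∪ (ℚ ∩ [-69/2, -2/9))) × {-26}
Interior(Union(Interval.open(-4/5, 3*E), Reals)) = Interval(-oo, oo)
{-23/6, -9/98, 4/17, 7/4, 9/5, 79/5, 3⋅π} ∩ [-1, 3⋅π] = {-9/98, 4/17, 7/4, 9/5, 3⋅π}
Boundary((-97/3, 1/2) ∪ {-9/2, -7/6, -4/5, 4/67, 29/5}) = {-97/3, 1/2, 29/5}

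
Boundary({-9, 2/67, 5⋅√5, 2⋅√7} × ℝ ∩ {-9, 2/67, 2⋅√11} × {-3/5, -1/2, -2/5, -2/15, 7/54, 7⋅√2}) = {-9, 2/67} × {-3/5, -1/2, -2/5, -2/15, 7/54, 7⋅√2}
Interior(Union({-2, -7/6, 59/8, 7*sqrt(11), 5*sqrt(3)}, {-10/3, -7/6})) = EmptySet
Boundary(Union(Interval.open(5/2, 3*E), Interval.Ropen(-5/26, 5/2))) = {-5/26, 5/2, 3*E}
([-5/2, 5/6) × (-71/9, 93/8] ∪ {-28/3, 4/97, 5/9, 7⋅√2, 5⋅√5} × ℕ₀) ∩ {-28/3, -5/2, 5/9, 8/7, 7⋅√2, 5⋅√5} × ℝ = ({-5/2, 5/9} × (-71/9, 93/8]) ∪ ({-28/3, 5/9, 7⋅√2, 5⋅√5} × ℕ₀)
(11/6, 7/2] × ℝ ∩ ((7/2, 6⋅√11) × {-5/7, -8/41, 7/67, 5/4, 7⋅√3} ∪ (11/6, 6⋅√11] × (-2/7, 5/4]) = (11/6, 7/2] × (-2/7, 5/4]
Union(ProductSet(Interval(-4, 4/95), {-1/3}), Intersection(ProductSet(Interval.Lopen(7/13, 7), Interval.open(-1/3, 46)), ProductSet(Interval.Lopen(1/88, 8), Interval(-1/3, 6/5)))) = Union(ProductSet(Interval(-4, 4/95), {-1/3}), ProductSet(Interval.Lopen(7/13, 7), Interval.Lopen(-1/3, 6/5)))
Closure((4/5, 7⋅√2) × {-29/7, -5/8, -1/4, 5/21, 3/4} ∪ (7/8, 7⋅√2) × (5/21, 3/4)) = ({7/8, 7⋅√2} × [5/21, 3/4]) ∪ ((7/8, 7⋅√2) × (5/21, 3/4)) ∪ ([4/5, 7⋅√2] × {-29/7, -5/8, -1/4, 5/21, 3/4})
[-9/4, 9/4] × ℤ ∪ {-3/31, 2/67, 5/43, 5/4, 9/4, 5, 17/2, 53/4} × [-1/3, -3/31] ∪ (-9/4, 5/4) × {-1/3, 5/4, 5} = ([-9/4, 9/4] × ℤ) ∪ ((-9/4, 5/4) × {-1/3, 5/4, 5}) ∪ ({-3/31, 2/67, 5/43, 5/4, 9/4, 5, 17/2, 53/4} × [-1/3, -3/31])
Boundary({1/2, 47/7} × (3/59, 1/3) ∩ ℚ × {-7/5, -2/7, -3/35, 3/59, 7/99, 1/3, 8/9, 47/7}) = {1/2, 47/7} × {7/99}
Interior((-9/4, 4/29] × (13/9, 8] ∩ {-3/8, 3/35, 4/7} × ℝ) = ∅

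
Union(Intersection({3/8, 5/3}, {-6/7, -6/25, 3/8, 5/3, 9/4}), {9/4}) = {3/8, 5/3, 9/4}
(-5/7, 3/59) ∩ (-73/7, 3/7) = (-5/7, 3/59)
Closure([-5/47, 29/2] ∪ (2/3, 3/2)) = [-5/47, 29/2]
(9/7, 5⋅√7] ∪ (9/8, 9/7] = (9/8, 5⋅√7]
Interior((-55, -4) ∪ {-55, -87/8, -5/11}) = (-55, -4)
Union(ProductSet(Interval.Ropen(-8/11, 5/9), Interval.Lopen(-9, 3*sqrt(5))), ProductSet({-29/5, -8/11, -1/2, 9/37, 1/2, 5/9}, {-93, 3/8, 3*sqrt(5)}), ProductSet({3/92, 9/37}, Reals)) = Union(ProductSet({3/92, 9/37}, Reals), ProductSet({-29/5, -8/11, -1/2, 9/37, 1/2, 5/9}, {-93, 3/8, 3*sqrt(5)}), ProductSet(Interval.Ropen(-8/11, 5/9), Interval.Lopen(-9, 3*sqrt(5))))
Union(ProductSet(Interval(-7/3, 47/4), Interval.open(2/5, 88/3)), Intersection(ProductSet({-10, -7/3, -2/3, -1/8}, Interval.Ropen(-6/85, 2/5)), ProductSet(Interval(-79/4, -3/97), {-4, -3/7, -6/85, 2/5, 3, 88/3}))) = Union(ProductSet({-10, -7/3, -2/3, -1/8}, {-6/85}), ProductSet(Interval(-7/3, 47/4), Interval.open(2/5, 88/3)))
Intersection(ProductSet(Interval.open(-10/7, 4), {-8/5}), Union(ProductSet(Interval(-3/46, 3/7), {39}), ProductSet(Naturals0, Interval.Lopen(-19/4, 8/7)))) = ProductSet(Range(0, 4, 1), {-8/5})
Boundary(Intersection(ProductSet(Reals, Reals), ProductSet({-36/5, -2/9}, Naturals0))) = ProductSet({-36/5, -2/9}, Naturals0)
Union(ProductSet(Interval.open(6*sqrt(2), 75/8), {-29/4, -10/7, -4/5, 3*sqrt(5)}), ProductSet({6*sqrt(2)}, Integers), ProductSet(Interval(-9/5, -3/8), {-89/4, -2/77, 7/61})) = Union(ProductSet({6*sqrt(2)}, Integers), ProductSet(Interval(-9/5, -3/8), {-89/4, -2/77, 7/61}), ProductSet(Interval.open(6*sqrt(2), 75/8), {-29/4, -10/7, -4/5, 3*sqrt(5)}))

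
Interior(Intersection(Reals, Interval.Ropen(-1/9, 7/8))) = Interval.open(-1/9, 7/8)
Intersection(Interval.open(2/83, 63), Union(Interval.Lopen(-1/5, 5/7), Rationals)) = Union(Intersection(Interval.open(2/83, 63), Rationals), Interval.Lopen(2/83, 5/7))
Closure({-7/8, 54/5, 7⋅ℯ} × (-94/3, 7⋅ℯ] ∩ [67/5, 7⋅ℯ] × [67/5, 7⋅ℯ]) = {7⋅ℯ} × [67/5, 7⋅ℯ]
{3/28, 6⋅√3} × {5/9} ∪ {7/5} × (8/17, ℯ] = ({7/5} × (8/17, ℯ]) ∪ ({3/28, 6⋅√3} × {5/9})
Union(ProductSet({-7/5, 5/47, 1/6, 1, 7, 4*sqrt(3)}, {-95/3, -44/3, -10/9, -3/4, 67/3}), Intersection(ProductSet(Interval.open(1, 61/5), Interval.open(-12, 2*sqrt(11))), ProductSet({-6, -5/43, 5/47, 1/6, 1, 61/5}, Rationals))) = ProductSet({-7/5, 5/47, 1/6, 1, 7, 4*sqrt(3)}, {-95/3, -44/3, -10/9, -3/4, 67/3})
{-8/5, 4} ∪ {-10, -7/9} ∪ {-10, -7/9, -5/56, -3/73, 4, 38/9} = {-10, -8/5, -7/9, -5/56, -3/73, 4, 38/9}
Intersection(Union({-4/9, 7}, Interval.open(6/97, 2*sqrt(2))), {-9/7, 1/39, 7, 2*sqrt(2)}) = {7}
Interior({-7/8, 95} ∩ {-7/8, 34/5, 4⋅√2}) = ∅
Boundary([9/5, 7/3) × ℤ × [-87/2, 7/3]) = [9/5, 7/3] × ℤ × [-87/2, 7/3]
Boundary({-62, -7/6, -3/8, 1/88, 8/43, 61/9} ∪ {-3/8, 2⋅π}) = {-62, -7/6, -3/8, 1/88, 8/43, 61/9, 2⋅π}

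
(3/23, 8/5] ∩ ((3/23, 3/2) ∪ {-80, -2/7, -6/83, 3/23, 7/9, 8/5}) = (3/23, 3/2) ∪ {8/5}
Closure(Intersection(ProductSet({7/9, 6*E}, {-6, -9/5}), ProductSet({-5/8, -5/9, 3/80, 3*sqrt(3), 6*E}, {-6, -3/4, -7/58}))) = ProductSet({6*E}, {-6})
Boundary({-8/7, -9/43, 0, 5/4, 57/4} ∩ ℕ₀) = {0}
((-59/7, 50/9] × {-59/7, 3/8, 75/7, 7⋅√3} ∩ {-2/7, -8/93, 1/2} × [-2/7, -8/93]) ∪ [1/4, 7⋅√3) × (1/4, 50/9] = [1/4, 7⋅√3) × (1/4, 50/9]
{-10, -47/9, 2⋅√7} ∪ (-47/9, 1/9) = {-10, 2⋅√7} ∪ [-47/9, 1/9)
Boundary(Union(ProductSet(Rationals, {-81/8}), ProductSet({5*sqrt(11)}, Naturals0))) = Union(ProductSet({5*sqrt(11)}, Naturals0), ProductSet(Reals, {-81/8}))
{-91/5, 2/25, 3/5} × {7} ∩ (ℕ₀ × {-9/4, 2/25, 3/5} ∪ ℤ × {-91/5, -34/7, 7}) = ∅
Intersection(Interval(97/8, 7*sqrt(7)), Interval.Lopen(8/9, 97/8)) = {97/8}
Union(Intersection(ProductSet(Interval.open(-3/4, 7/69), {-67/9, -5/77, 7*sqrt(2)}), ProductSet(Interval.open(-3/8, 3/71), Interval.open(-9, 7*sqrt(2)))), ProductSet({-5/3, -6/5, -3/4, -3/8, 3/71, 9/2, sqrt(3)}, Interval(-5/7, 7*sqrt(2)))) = Union(ProductSet({-5/3, -6/5, -3/4, -3/8, 3/71, 9/2, sqrt(3)}, Interval(-5/7, 7*sqrt(2))), ProductSet(Interval.open(-3/8, 3/71), {-67/9, -5/77}))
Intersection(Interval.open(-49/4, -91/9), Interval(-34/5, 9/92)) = EmptySet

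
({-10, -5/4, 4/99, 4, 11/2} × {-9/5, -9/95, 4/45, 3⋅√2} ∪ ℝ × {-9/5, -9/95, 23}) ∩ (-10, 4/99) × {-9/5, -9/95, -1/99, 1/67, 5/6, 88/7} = (-10, 4/99) × {-9/5, -9/95}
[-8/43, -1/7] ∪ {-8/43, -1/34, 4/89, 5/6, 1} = [-8/43, -1/7] ∪ {-1/34, 4/89, 5/6, 1}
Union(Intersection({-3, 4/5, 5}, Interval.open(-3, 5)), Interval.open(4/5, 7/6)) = Interval.Ropen(4/5, 7/6)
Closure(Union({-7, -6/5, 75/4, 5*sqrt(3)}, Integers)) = Union({-6/5, 75/4, 5*sqrt(3)}, Integers)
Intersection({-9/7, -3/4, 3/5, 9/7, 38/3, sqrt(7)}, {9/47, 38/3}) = {38/3}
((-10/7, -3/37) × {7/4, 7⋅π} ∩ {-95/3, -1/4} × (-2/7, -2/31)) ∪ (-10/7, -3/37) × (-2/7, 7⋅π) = (-10/7, -3/37) × (-2/7, 7⋅π)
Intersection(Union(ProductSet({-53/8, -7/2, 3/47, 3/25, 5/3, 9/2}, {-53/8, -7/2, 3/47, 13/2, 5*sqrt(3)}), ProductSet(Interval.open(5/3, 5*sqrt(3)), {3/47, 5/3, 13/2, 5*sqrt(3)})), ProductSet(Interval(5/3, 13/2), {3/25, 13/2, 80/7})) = ProductSet(Interval(5/3, 13/2), {13/2})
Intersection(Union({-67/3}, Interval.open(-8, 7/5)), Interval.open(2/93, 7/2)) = Interval.open(2/93, 7/5)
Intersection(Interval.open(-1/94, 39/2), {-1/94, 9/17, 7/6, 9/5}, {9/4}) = EmptySet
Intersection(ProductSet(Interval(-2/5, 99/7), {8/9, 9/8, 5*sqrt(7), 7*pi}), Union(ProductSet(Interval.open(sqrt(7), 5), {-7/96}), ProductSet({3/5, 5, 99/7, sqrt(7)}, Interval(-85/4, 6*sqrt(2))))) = ProductSet({3/5, 5, 99/7, sqrt(7)}, {8/9, 9/8})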